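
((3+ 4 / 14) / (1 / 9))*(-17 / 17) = -207 / 7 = -29.57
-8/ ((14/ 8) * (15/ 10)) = -64/ 21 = -3.05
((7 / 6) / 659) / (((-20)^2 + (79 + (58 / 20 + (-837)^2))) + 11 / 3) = 35 / 13859848783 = 0.00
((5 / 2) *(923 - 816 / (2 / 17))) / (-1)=15032.50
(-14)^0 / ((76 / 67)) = 67 / 76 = 0.88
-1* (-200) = 200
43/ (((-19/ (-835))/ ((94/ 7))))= 3375070/ 133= 25376.47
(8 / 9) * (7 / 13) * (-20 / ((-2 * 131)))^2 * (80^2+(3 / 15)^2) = 35840224 / 2007837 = 17.85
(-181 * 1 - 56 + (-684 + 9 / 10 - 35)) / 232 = -9551 / 2320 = -4.12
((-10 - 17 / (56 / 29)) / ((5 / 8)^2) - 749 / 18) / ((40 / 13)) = -3675191 / 126000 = -29.17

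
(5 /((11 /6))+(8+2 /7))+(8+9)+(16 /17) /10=183961 /6545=28.11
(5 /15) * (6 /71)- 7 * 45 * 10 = -223648 /71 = -3149.97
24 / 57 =8 / 19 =0.42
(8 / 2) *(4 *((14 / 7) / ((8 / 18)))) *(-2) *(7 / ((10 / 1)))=-100.80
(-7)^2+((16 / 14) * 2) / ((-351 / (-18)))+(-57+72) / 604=8103131 / 164892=49.14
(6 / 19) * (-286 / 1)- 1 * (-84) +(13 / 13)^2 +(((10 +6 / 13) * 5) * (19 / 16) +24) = 39915 / 494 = 80.80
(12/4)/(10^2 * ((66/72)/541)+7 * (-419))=-4869/4759984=-0.00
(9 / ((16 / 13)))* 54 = 3159 / 8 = 394.88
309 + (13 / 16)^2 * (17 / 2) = 161081 / 512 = 314.61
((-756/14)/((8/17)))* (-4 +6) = -459/2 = -229.50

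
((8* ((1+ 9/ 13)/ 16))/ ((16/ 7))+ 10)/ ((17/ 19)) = 40983/ 3536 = 11.59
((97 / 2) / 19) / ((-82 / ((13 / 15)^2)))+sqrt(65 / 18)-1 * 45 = -31565893 / 701100+sqrt(130) / 6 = -43.12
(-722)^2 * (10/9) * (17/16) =11077285/18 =615404.72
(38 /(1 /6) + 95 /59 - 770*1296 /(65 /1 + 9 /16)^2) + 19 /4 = 571744189 /259694636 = 2.20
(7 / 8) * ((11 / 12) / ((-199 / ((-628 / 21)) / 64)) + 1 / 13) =1449401 / 186264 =7.78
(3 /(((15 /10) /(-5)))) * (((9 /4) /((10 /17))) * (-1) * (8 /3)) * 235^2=5632950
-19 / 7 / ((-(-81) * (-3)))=19 / 1701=0.01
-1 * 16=-16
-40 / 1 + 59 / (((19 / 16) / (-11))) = -586.53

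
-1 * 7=-7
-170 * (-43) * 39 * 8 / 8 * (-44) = -12543960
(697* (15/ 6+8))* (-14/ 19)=-102459/ 19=-5392.58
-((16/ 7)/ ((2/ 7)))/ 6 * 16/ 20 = -16/ 15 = -1.07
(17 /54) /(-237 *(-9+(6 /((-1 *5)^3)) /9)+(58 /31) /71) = 4677125 /31708618182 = 0.00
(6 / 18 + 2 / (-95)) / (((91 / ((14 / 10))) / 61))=5429 / 18525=0.29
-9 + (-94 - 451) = -554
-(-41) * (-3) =-123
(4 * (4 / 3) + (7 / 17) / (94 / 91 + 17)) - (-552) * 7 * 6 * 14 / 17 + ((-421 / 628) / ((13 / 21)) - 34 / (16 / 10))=724086407341 / 37958518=19075.73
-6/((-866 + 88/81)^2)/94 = -19683/230681798108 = -0.00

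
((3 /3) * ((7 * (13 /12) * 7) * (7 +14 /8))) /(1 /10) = 111475 /24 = 4644.79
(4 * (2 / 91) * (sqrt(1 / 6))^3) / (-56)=-sqrt(6) / 22932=-0.00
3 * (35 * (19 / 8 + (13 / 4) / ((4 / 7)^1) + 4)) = 20265 / 16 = 1266.56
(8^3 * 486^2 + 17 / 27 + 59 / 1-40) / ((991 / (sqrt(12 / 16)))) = 1632587017 * sqrt(3) / 26757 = 105681.64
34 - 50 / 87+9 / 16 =47311 / 1392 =33.99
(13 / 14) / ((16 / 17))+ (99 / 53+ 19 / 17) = 801681 / 201824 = 3.97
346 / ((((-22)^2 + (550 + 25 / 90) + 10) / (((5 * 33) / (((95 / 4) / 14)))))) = 11509344 / 357143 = 32.23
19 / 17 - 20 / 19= 21 / 323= 0.07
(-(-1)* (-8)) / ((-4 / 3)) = 6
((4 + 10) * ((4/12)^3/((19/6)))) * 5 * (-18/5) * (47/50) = -2.77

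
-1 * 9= -9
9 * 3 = 27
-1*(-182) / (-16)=-91 / 8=-11.38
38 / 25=1.52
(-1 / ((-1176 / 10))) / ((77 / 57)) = 0.01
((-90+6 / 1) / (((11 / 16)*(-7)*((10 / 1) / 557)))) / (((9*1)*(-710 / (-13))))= 115856 / 58575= 1.98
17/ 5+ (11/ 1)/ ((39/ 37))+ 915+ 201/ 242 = 43870961/ 47190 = 929.67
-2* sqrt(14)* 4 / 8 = -sqrt(14) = -3.74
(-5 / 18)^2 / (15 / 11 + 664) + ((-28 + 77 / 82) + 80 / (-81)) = -2727033487 / 97225596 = -28.05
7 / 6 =1.17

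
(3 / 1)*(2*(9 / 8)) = 27 / 4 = 6.75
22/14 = 11/7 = 1.57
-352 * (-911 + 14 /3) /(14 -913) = -957088 /2697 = -354.87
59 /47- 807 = -37870 /47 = -805.74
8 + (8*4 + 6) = 46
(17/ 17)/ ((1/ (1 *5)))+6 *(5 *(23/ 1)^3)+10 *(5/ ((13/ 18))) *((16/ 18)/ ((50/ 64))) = 4746219/ 13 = 365093.77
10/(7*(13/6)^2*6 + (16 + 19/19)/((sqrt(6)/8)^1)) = 70980/1288513 - 8160*sqrt(6)/1288513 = 0.04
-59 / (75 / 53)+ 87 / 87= -3052 / 75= -40.69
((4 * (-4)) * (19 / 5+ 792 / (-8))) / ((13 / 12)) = 91392 / 65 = 1406.03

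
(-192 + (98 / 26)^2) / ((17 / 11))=-330517 / 2873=-115.04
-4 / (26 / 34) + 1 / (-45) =-5.25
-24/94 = -12/47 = -0.26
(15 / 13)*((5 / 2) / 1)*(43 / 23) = 3225 / 598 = 5.39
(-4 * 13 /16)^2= 169 /16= 10.56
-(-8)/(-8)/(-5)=1/5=0.20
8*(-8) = -64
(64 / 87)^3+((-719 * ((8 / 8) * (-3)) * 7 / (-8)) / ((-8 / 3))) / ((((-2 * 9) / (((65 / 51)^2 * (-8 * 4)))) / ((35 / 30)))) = 1210310835401 / 507486312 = 2384.91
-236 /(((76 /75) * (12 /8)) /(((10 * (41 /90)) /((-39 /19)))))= 120950 /351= 344.59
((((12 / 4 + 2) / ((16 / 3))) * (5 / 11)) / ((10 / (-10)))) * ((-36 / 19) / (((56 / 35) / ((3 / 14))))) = 10125 / 93632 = 0.11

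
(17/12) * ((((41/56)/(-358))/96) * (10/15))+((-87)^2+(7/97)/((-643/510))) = 16354328572052789/2160715060224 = 7568.94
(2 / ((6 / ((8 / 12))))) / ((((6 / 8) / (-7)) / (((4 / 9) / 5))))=-224 / 1215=-0.18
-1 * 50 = -50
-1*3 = -3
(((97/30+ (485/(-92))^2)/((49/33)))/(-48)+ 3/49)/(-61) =37233589/6071735040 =0.01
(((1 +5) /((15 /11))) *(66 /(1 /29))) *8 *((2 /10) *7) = 2358048 /25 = 94321.92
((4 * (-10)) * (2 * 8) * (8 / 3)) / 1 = -5120 / 3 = -1706.67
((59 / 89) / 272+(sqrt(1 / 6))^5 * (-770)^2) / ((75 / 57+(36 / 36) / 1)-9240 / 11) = -2816275 * sqrt(6) / 859464-1121 / 385294528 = -8.03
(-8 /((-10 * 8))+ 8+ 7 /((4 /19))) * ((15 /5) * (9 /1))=22329 /20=1116.45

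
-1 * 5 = -5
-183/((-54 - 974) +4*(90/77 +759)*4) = -14091/857372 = -0.02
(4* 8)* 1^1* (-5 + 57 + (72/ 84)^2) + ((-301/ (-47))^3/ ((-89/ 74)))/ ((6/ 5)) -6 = 2036812016389/ 1358316309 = 1499.51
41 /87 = 0.47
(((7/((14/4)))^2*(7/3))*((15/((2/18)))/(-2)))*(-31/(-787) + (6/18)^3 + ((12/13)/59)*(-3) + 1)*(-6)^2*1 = -14094046680/603629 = -23348.86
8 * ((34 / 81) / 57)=272 / 4617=0.06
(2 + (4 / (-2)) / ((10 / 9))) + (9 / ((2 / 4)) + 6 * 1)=121 / 5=24.20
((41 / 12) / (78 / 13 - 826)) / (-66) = 1 / 15840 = 0.00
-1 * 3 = -3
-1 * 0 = 0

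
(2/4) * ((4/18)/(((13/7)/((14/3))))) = 98/351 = 0.28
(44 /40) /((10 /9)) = 99 /100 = 0.99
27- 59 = -32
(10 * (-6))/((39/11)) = -220/13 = -16.92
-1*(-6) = 6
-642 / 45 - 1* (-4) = -154 / 15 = -10.27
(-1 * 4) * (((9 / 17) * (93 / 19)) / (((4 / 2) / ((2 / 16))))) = -0.65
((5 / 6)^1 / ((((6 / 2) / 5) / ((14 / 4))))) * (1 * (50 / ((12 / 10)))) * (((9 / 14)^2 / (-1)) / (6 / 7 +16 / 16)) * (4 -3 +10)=-103125 / 208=-495.79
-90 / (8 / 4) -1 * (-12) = -33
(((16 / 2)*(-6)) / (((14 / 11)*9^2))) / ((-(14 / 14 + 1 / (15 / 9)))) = 55 / 189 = 0.29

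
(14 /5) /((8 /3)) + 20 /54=767 /540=1.42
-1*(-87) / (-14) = -87 / 14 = -6.21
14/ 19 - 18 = -328/ 19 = -17.26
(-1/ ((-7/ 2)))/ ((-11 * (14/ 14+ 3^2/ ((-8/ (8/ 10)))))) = -20/ 77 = -0.26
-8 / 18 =-4 / 9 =-0.44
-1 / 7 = -0.14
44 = 44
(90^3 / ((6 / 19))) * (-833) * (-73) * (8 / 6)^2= 249560136000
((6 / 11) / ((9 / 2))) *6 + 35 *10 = 3858 / 11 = 350.73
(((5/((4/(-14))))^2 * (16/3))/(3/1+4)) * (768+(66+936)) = 413000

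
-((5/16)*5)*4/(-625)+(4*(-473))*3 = -567599/100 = -5675.99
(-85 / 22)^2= 7225 / 484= 14.93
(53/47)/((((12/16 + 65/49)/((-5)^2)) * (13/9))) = 2337300/248677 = 9.40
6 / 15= 2 / 5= 0.40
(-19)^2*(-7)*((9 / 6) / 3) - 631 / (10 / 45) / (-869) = -1260.23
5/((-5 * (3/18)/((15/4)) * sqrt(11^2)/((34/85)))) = -9/11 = -0.82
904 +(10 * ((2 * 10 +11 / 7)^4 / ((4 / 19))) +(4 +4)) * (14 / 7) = 49391341015 / 2401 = 20571154.11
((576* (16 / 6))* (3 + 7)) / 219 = 5120 / 73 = 70.14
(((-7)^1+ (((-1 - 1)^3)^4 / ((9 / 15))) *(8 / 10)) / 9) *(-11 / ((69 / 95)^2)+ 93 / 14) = -15497020951 / 1799658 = -8611.09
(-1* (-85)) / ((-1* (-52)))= 85 / 52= 1.63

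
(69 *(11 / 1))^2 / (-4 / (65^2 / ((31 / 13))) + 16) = 10547082975 / 292892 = 36010.14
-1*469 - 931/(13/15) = -20062/13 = -1543.23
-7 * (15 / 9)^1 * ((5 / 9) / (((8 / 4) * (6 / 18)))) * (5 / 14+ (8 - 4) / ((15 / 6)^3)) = -1073 / 180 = -5.96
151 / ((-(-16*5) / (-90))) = -1359 / 8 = -169.88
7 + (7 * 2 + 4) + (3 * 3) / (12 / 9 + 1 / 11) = 1472 / 47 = 31.32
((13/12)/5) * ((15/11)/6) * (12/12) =13/264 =0.05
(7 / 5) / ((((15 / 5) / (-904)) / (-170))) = 215152 / 3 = 71717.33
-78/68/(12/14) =-91/68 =-1.34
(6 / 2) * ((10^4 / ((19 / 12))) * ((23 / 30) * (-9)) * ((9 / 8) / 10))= -279450 / 19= -14707.89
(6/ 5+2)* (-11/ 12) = -44/ 15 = -2.93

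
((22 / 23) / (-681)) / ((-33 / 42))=28 / 15663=0.00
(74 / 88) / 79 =37 / 3476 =0.01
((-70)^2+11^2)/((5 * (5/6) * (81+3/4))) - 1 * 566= -1502182/2725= -551.26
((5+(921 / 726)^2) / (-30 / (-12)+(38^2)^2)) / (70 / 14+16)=129023 / 854798357798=0.00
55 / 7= 7.86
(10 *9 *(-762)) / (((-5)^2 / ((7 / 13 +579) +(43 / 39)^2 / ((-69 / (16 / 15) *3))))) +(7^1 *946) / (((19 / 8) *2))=-26393968374512 / 16616925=-1588378.62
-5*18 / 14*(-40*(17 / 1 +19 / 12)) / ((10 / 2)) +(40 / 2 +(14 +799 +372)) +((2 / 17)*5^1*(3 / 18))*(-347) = 759230 / 357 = 2126.69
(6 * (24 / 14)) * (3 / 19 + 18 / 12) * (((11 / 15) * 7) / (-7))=-1188 / 95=-12.51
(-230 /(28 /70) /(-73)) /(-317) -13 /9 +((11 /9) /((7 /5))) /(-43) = -93381163 /62688969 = -1.49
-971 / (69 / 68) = -66028 / 69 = -956.93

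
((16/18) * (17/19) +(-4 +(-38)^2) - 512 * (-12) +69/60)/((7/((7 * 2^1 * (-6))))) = -25943933/285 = -91031.34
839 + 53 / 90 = 75563 / 90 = 839.59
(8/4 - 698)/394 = -1.77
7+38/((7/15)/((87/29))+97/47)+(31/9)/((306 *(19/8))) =1481483110/61404561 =24.13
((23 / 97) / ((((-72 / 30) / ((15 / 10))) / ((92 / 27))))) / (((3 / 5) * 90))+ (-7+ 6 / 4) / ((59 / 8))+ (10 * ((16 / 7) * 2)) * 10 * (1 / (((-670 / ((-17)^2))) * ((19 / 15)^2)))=-349383035187787 / 2825473966812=-123.65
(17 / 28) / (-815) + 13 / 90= 29513 / 205380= 0.14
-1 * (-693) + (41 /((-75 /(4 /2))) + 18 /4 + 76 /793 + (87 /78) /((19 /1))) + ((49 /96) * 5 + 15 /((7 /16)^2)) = 459200591461 /590626400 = 777.48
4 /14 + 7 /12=73 /84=0.87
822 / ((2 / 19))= 7809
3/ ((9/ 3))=1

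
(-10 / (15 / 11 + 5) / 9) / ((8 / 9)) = -11 / 56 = -0.20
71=71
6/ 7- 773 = -5405/ 7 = -772.14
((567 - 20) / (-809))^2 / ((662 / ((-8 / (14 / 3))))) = -1795254 / 1516432477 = -0.00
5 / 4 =1.25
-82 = -82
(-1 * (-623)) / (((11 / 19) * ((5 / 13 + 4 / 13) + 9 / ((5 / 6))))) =769405 / 8217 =93.64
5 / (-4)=-5 / 4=-1.25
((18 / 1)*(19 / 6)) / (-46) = -57 / 46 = -1.24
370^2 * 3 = 410700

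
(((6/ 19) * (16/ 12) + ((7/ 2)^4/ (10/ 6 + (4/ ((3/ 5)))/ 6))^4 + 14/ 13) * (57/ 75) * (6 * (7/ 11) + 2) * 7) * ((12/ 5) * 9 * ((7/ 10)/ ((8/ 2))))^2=1224234659818160555562459/ 325000000000000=3766875876.36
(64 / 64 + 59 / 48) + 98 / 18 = 1105 / 144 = 7.67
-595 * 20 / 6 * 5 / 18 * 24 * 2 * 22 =-5236000 / 9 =-581777.78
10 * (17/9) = 170/9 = 18.89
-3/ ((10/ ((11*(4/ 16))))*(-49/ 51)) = 1683/ 1960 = 0.86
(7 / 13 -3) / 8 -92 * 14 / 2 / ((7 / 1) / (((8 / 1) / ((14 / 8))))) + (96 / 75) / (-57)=-54580412 / 129675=-420.90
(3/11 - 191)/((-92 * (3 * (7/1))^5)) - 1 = -2066554057/2066555106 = -1.00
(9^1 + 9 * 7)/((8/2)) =18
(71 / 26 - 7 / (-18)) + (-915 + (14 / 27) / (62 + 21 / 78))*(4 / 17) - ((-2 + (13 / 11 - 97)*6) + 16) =37058948213 / 106266303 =348.74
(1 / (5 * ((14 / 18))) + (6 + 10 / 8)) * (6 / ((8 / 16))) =3153 / 35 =90.09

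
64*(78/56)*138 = 86112/7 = 12301.71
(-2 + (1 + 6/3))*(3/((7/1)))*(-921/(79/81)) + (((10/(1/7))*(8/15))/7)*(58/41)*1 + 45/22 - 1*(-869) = 709127227/1496418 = 473.88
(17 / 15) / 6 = 0.19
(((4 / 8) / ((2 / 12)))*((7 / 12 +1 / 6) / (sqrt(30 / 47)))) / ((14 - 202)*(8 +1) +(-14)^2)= -3*sqrt(1410) / 59840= -0.00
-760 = -760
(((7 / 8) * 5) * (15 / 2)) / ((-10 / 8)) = -26.25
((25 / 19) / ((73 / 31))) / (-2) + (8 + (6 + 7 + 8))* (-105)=-3045.28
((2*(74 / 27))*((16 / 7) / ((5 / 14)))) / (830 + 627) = 0.02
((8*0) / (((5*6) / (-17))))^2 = 0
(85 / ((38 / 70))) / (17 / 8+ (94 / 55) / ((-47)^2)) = 61523000 / 835259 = 73.66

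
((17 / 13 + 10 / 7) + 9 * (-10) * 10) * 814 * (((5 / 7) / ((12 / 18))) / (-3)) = 166159785 / 637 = 260847.39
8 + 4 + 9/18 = 25/2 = 12.50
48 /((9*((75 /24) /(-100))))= -512 /3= -170.67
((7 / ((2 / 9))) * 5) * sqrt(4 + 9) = 315 * sqrt(13) / 2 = 567.87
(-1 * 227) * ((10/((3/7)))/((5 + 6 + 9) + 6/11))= -87395/339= -257.80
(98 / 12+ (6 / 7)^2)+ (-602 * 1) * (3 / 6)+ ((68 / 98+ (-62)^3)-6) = -10022267 / 42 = -238625.40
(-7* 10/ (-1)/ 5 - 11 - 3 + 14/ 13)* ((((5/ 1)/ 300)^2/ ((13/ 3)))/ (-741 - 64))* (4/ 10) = -1/ 29152500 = -0.00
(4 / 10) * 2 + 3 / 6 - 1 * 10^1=-87 / 10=-8.70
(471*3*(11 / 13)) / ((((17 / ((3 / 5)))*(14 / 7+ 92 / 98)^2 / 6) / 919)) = 3810658313 / 141440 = 26941.87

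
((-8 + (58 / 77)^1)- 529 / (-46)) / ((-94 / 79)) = -51745 / 14476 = -3.57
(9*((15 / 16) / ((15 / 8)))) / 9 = 1 / 2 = 0.50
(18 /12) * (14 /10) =21 /10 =2.10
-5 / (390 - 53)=-0.01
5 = 5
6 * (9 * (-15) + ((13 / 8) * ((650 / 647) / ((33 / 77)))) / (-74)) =-77591935 / 95756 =-810.31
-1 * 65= -65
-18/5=-3.60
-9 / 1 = -9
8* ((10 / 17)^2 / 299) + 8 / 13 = 4152 / 6647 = 0.62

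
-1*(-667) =667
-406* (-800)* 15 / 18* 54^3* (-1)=-42620256000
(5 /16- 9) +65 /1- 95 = -619 /16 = -38.69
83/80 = 1.04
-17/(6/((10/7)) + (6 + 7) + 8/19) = -1615/1674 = -0.96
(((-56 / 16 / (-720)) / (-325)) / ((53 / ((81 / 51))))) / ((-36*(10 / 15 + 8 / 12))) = 0.00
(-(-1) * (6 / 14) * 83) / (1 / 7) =249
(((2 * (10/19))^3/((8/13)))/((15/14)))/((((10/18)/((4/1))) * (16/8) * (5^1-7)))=-21840/6859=-3.18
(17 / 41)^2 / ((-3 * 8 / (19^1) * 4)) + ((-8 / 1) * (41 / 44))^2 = 1084427813 / 19526496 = 55.54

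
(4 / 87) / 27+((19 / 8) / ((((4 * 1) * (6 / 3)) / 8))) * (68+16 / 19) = 768131 / 4698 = 163.50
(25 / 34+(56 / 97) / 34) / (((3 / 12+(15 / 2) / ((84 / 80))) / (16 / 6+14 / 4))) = 214193 / 341343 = 0.63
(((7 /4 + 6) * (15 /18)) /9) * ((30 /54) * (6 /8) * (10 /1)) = 3875 /1296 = 2.99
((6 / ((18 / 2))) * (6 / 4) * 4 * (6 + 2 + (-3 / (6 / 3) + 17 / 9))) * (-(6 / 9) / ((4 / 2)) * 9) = -302 / 3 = -100.67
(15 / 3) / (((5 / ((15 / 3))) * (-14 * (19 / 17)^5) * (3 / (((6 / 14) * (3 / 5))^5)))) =-27947045331 / 364138214063750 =-0.00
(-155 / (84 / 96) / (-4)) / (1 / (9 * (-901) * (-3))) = 7541370 / 7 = 1077338.57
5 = 5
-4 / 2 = -2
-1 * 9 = -9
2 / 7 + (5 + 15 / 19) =808 / 133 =6.08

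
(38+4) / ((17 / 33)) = 1386 / 17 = 81.53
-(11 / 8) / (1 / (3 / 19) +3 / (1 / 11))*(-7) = 231 / 944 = 0.24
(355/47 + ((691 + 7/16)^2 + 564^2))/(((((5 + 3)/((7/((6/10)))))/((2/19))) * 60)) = 22352751155/10973184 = 2037.03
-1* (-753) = 753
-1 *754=-754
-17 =-17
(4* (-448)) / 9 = -1792 / 9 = -199.11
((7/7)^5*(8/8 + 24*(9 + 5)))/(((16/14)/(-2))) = -2359/4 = -589.75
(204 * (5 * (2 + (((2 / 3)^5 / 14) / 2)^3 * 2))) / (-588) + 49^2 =2397.53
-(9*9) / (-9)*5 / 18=2.50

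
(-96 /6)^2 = 256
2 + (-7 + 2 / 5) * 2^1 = -56 / 5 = -11.20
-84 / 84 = -1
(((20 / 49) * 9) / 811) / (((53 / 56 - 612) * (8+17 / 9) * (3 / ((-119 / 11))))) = 73440 / 27168825211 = 0.00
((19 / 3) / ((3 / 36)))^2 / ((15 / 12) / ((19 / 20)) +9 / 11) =603592 / 223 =2706.69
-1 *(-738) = 738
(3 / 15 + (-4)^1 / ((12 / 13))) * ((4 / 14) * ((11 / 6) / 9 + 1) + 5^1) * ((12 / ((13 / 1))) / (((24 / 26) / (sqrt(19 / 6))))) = -6262 * sqrt(114) / 1701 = -39.31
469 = 469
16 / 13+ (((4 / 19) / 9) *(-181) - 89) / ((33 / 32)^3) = -6693139280 / 79887951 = -83.78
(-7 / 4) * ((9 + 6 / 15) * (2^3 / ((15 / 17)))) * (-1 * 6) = 22372 / 25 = 894.88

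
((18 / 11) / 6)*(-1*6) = -18 / 11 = -1.64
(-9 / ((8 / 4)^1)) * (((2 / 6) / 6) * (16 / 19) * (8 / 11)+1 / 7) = -2329 / 2926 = -0.80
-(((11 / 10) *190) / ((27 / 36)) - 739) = 460.33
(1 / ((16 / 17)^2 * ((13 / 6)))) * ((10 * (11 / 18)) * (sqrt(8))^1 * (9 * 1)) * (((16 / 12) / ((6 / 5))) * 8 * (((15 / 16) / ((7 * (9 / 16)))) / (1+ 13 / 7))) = 79475 * sqrt(2) / 1872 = 60.04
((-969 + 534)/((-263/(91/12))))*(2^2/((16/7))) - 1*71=-206403/4208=-49.05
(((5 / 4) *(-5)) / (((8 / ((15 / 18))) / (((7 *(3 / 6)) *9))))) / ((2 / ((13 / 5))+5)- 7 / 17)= -580125 / 151552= -3.83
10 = 10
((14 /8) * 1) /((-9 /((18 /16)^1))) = -0.22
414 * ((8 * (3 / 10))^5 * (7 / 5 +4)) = 2781444096 / 15625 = 178012.42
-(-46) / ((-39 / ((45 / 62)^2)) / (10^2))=-776250 / 12493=-62.13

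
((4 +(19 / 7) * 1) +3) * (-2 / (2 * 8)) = -17 / 14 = -1.21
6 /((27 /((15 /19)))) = 10 /57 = 0.18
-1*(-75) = 75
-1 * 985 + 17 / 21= -20668 / 21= -984.19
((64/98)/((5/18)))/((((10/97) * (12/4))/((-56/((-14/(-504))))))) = -2681856/175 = -15324.89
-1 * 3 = -3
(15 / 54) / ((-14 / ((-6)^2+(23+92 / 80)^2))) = -12.29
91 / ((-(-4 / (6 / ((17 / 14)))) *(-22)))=-1911 / 374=-5.11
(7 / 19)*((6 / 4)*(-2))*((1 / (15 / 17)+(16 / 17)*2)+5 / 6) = -13741 / 3230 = -4.25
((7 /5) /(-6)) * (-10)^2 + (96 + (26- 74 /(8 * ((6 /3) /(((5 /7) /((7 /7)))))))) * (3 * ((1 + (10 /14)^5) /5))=215743709 /3529470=61.13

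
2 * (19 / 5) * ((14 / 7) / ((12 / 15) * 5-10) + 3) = 304 / 15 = 20.27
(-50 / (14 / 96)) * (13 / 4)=-7800 / 7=-1114.29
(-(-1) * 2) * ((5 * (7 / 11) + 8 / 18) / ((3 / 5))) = 3590 / 297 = 12.09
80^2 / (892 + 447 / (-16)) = 4096 / 553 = 7.41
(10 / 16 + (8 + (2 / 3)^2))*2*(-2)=-653 / 18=-36.28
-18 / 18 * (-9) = 9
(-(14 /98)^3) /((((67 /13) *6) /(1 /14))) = -13 /1930404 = -0.00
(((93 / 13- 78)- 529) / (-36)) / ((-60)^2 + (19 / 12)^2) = 31192 / 6743893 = 0.00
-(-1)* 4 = 4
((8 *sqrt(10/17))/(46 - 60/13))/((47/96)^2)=0.62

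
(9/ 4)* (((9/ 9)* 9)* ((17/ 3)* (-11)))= -5049/ 4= -1262.25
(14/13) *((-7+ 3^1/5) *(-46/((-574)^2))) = 736/764855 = 0.00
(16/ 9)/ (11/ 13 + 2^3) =208/ 1035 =0.20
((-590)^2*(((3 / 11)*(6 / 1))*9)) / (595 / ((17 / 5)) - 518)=-56392200 / 3773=-14946.25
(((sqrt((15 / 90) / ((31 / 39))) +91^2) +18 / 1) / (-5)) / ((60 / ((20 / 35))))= -8299 / 525 - sqrt(806) / 32550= -15.81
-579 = -579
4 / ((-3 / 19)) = -76 / 3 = -25.33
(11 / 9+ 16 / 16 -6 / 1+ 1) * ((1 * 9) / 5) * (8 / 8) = -5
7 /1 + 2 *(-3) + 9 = 10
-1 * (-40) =40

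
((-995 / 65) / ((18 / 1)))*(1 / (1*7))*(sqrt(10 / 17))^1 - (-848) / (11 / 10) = 8480 / 11 - 199*sqrt(170) / 27846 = 770.82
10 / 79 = 0.13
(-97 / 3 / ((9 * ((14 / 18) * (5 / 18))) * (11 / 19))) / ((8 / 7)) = -5529 / 220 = -25.13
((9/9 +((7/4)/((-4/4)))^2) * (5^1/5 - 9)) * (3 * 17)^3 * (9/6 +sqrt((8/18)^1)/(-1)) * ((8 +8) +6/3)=-129334725/2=-64667362.50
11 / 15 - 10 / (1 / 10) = -1489 / 15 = -99.27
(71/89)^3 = 0.51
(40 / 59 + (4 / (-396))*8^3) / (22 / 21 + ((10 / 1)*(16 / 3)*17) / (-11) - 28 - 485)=183736 / 24302277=0.01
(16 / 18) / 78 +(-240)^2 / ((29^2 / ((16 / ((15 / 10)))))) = 215657764 / 295191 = 730.57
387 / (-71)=-387 / 71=-5.45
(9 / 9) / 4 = 1 / 4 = 0.25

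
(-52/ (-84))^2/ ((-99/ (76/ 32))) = -0.01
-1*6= -6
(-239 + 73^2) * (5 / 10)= 2545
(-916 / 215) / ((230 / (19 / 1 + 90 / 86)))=-0.37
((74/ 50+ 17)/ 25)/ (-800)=-231/ 250000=-0.00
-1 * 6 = -6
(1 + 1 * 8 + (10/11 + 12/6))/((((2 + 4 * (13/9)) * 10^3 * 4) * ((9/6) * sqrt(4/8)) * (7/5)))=393 * sqrt(2)/2156000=0.00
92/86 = 46/43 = 1.07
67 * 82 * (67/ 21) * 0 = 0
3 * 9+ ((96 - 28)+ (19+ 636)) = 750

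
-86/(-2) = 43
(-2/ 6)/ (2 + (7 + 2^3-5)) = -1/ 36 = -0.03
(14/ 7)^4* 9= 144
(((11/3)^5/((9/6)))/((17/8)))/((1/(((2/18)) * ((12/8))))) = 1288408/37179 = 34.65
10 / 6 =5 / 3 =1.67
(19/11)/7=19/77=0.25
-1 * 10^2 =-100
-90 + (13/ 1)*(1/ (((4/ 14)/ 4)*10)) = -359/ 5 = -71.80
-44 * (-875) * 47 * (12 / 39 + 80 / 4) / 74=238854000 / 481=496577.96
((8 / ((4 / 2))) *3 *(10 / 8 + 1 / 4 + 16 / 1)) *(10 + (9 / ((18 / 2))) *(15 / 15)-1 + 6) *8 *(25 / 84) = 8000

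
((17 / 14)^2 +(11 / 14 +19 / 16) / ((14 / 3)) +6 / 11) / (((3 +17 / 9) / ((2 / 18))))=6019 / 108416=0.06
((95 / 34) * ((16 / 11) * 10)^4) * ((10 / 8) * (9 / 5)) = 70041600000 / 248897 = 281407.97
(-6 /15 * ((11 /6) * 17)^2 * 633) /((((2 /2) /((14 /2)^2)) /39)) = -4700078383 /10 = -470007838.30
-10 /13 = -0.77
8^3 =512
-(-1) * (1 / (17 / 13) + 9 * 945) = 144598 / 17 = 8505.76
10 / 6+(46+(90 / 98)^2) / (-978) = 1267053 / 782726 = 1.62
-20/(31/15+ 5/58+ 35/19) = -330600/66037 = -5.01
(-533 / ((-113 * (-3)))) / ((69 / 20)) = -10660 / 23391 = -0.46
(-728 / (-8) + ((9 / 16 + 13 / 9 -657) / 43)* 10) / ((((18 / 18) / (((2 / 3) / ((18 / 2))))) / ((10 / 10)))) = -189859 / 41796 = -4.54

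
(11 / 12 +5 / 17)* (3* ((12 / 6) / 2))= 247 / 68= 3.63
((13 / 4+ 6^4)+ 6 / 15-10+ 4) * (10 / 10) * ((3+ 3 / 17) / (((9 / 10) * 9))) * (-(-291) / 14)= 2509681 / 238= 10544.88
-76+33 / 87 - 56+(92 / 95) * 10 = -67187 / 551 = -121.94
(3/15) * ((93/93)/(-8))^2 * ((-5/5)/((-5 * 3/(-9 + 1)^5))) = -512/75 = -6.83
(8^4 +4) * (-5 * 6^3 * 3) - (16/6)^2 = -119556064/9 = -13284007.11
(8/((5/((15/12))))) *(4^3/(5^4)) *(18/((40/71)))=20448/3125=6.54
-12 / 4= -3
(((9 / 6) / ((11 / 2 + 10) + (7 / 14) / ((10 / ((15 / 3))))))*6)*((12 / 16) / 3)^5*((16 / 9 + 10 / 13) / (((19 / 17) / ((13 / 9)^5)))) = 72345013 / 9047251584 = 0.01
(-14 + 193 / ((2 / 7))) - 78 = 1167 / 2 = 583.50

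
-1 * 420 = -420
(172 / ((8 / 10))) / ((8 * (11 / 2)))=215 / 44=4.89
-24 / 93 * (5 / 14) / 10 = -2 / 217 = -0.01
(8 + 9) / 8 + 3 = 41 / 8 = 5.12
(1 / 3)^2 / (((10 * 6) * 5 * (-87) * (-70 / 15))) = 1 / 1096200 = 0.00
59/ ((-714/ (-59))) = 3481/ 714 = 4.88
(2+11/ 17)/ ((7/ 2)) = 90/ 119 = 0.76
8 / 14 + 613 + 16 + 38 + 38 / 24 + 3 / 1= 56461 / 84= 672.15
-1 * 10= -10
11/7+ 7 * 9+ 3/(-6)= 897/14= 64.07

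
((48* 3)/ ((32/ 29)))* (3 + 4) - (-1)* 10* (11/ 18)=919.61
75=75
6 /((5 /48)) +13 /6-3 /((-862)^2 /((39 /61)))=40634473951 /679885260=59.77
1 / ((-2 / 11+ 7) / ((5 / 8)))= 11 / 120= 0.09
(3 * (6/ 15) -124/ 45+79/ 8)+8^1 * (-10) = -5161/ 72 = -71.68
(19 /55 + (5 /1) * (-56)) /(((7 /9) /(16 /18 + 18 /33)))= -2184102 /4235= -515.73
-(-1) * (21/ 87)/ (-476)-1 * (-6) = 11831/ 1972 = 6.00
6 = 6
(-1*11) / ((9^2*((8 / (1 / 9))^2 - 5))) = -11 / 419499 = -0.00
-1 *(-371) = 371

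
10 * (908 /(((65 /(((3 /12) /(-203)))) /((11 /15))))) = -4994 /39585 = -0.13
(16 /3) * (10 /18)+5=215 /27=7.96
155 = 155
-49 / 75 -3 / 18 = -41 / 50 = -0.82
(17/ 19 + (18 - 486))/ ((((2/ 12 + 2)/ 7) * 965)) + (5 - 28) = -1170983/ 47671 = -24.56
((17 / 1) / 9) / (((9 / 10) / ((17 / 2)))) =1445 / 81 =17.84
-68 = -68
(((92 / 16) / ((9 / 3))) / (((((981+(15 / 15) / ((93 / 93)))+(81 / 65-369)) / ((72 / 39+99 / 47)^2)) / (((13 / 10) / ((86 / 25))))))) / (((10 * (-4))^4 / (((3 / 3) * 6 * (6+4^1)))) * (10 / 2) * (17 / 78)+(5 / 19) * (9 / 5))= 2484965266875 / 6271867598130927776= 0.00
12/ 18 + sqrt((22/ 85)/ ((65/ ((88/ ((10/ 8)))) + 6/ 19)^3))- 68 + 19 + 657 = 588544* sqrt(13383505)/ 5837321365 + 1826/ 3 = 609.04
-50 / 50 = -1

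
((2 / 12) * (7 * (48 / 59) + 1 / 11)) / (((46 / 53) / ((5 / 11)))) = 995075 / 1970364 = 0.51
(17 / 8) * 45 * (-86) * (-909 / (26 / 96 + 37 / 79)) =28346674140 / 2803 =10112976.86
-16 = -16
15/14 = 1.07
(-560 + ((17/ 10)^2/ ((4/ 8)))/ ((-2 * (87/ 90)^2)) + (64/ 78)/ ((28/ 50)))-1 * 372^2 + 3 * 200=-31763187665/ 229593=-138345.63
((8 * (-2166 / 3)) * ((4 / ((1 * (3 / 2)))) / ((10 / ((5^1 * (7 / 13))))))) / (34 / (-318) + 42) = -8571584 / 86593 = -98.99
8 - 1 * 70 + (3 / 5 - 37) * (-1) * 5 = 120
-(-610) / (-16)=-305 / 8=-38.12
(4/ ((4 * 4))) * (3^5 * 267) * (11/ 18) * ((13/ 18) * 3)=343629/ 16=21476.81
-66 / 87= -22 / 29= -0.76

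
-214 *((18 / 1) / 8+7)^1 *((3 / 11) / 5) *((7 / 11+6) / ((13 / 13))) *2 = -867021 / 605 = -1433.09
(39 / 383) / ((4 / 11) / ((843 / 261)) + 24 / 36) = 361647 / 2767558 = 0.13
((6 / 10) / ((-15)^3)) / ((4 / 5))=-0.00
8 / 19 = 0.42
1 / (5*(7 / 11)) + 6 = 221 / 35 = 6.31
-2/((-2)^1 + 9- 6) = -2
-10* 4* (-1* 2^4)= 640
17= 17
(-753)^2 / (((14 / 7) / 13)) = 7371117 / 2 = 3685558.50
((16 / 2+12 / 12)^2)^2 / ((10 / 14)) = 45927 / 5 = 9185.40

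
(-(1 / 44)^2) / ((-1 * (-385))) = -1 / 745360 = -0.00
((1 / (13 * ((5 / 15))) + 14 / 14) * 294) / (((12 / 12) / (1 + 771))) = 3631488 / 13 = 279345.23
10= 10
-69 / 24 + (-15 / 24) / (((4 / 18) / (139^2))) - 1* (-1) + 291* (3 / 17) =-14767107 / 272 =-54290.83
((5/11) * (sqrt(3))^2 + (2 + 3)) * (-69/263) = -4830/2893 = -1.67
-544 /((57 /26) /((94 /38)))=-664768 /1083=-613.82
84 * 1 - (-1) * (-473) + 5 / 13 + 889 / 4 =-8651 / 52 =-166.37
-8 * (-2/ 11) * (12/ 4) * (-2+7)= 240/ 11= 21.82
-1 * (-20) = 20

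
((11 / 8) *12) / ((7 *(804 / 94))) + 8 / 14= 227 / 268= 0.85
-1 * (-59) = 59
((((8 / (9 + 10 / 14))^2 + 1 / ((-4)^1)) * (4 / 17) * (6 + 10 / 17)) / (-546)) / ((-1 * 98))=660 / 53202877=0.00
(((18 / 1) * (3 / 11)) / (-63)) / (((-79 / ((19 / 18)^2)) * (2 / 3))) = 361 / 218988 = 0.00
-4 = -4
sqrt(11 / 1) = sqrt(11) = 3.32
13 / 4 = 3.25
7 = 7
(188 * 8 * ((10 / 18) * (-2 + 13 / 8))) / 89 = -940 / 267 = -3.52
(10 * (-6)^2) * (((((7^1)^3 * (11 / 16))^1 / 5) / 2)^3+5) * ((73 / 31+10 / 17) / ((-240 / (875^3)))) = -1339902446715355359375 / 34537472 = -38795614418894.22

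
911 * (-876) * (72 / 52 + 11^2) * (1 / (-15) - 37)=235313151152 / 65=3620202325.42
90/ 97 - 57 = -56.07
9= 9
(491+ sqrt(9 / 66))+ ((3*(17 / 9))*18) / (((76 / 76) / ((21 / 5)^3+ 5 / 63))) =sqrt(66) / 22+ 21147187 / 2625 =8056.44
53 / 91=0.58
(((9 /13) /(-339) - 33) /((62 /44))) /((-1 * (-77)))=-96960 /318773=-0.30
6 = 6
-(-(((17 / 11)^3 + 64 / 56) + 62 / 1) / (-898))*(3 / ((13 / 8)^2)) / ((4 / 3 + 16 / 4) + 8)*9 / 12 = -16812711 / 3534916385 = -0.00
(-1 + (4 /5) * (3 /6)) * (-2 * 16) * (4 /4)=96 /5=19.20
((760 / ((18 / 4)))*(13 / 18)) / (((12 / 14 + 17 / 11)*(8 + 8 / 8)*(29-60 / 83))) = 12628616 / 63305631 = 0.20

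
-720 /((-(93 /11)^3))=106480 /89373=1.19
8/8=1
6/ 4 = 3/ 2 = 1.50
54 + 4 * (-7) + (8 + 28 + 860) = 922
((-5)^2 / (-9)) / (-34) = 25 / 306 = 0.08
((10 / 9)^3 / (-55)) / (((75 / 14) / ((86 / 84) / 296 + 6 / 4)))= -18691 / 2670327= -0.01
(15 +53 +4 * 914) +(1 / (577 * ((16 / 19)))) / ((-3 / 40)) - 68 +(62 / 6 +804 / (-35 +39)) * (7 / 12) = 19625647 / 5193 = 3779.25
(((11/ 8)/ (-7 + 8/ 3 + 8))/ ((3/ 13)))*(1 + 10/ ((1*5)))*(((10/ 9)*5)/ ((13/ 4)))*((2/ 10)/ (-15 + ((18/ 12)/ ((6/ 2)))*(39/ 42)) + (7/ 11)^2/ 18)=17605/ 241758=0.07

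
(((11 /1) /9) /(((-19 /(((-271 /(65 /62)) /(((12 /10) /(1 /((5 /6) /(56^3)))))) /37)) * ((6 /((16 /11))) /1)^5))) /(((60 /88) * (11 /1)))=193377077297152 /21947217338475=8.81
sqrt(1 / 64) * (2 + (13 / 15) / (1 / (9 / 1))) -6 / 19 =691 / 760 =0.91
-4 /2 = -2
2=2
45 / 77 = 0.58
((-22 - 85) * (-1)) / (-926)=-107 / 926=-0.12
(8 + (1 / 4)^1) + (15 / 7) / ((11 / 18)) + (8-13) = 2081 / 308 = 6.76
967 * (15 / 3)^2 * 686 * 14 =232176700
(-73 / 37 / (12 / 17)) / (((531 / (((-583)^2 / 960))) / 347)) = -146365380403 / 226333440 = -646.68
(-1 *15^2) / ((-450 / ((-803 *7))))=-5621 / 2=-2810.50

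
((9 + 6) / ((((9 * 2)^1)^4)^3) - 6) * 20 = -11568313814261735 / 96402615118848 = -120.00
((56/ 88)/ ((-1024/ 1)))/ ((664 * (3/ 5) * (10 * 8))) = -7/ 359006208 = -0.00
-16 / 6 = -8 / 3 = -2.67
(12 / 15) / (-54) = -2 / 135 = -0.01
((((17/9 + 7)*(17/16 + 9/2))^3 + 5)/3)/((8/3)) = 44062385/2916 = 15110.56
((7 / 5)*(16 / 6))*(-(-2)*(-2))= -224 / 15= -14.93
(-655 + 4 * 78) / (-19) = 18.05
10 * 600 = 6000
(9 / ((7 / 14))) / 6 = 3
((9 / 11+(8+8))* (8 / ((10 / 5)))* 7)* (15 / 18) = 392.42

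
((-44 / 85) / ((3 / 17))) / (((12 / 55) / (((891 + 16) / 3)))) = -109747 / 27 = -4064.70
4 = 4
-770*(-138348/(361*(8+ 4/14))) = 372847860/10469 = 35614.47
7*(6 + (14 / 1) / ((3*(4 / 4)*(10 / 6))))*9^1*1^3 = 2772 / 5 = 554.40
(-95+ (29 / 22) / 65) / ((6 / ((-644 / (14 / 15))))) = 3123883 / 286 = 10922.67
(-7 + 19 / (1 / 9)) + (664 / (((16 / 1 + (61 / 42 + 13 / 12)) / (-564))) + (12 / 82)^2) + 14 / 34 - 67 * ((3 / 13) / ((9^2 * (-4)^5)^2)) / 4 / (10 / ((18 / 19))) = -124705240512823910351527 / 6222943726935736320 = -20039.59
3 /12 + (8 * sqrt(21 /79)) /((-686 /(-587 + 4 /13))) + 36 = 30508 * sqrt(1659) /352261 + 145 /4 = 39.78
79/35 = 2.26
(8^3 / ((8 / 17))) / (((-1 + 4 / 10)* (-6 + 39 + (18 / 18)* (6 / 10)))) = -3400 / 63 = -53.97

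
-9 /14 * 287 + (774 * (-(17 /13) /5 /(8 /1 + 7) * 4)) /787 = -94416063 /511550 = -184.57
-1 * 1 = -1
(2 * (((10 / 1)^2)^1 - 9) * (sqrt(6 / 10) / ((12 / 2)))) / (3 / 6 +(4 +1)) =182 * sqrt(15) / 165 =4.27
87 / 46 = 1.89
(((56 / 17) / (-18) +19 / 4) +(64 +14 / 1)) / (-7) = -50531 / 4284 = -11.80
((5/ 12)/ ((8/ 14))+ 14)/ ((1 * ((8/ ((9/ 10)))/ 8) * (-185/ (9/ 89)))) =-19089/ 2634400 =-0.01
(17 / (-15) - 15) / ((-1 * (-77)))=-22 / 105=-0.21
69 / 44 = 1.57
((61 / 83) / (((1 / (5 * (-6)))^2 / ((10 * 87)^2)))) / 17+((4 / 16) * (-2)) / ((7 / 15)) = 581753318835 / 19754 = 29449899.71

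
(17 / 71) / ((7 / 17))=289 / 497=0.58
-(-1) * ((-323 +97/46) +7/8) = -58883/184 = -320.02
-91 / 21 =-13 / 3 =-4.33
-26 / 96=-13 / 48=-0.27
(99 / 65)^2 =9801 / 4225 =2.32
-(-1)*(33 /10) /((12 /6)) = 33 /20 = 1.65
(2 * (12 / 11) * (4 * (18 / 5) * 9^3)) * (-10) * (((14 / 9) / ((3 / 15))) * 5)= -8907054.55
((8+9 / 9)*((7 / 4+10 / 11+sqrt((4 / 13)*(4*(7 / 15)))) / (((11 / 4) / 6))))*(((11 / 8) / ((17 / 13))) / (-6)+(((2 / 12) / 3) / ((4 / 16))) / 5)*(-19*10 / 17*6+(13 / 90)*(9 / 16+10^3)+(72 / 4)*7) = -1785.68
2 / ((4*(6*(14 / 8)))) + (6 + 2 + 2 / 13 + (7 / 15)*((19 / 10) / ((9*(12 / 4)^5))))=244846753 / 29852550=8.20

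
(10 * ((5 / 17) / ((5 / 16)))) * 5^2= 4000 / 17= 235.29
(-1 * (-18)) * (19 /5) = 68.40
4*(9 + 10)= 76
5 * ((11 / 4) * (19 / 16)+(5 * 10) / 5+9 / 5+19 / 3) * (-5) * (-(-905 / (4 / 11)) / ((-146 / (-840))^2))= -3757789756875 / 85264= -44072407.54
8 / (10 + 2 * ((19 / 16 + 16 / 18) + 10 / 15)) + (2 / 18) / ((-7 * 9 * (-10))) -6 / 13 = 907831 / 16437330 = 0.06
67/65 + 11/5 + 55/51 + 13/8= 31475/5304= 5.93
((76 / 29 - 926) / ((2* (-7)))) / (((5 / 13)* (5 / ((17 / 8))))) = 2958969 / 40600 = 72.88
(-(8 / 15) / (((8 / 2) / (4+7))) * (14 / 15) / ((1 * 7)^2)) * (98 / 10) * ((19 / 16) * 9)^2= -250173 / 8000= -31.27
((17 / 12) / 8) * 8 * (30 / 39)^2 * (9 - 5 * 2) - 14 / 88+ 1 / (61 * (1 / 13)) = -1067185 / 1360788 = -0.78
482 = 482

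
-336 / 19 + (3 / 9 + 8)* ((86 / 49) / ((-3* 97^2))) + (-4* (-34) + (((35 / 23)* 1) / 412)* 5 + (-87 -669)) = -476380690965379 / 747068992236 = -637.67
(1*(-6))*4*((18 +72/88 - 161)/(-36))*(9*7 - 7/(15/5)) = -569296/99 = -5750.46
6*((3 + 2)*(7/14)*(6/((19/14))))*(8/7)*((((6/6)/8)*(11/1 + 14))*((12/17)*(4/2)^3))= 432000/323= 1337.46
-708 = -708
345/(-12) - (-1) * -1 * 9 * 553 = -20023/4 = -5005.75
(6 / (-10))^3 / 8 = -27 / 1000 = -0.03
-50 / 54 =-25 / 27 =-0.93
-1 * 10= -10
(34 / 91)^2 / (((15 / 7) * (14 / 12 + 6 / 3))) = 2312 / 112385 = 0.02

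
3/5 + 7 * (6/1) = 213/5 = 42.60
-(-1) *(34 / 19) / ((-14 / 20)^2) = 3400 / 931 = 3.65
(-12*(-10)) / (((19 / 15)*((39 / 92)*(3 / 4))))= 73600 / 247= 297.98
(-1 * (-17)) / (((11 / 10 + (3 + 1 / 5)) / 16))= 2720 / 43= 63.26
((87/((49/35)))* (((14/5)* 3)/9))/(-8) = -7.25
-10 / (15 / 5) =-10 / 3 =-3.33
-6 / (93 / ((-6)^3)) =432 / 31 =13.94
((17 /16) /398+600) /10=3820817 /63680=60.00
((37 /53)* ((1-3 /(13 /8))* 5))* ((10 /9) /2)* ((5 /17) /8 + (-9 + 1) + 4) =5484325 /843336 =6.50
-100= -100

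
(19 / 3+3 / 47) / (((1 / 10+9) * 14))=4510 / 89817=0.05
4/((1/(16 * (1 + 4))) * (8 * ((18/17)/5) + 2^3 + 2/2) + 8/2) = 0.97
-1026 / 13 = -78.92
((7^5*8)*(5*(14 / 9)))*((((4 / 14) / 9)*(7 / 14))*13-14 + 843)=70239814400 / 81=867158202.47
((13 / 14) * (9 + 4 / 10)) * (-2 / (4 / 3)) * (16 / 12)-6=-821 / 35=-23.46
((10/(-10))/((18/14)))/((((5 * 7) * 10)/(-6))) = 1/75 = 0.01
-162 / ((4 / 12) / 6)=-2916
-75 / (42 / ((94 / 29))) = -1175 / 203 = -5.79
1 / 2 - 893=-1785 / 2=-892.50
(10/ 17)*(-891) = -8910/ 17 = -524.12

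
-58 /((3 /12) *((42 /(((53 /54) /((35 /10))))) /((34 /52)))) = -52258 /51597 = -1.01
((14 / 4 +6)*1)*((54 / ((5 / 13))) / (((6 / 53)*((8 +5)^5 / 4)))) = 18126 / 142805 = 0.13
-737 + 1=-736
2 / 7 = 0.29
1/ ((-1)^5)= -1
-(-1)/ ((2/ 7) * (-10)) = -7/ 20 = -0.35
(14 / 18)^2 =49 / 81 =0.60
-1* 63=-63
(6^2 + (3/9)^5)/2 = 8749/486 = 18.00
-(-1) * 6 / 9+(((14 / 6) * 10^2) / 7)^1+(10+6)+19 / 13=669 / 13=51.46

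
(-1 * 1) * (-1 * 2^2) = 4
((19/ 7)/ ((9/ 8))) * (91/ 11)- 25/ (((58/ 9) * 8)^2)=425224421/ 21314304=19.95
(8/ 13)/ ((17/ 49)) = 392/ 221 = 1.77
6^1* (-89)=-534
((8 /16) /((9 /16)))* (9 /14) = 4 /7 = 0.57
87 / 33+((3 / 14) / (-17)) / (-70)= 483173 / 183260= 2.64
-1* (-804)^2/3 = -215472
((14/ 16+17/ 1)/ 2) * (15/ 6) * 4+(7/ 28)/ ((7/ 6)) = 5017/ 56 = 89.59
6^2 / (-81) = -4 / 9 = -0.44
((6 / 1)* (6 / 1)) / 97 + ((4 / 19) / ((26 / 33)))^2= 2618856 / 5917873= 0.44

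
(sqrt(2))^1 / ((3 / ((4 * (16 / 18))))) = 32 * sqrt(2) / 27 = 1.68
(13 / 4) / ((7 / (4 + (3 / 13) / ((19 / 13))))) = 1027 / 532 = 1.93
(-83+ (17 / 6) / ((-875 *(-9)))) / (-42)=3921733 / 1984500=1.98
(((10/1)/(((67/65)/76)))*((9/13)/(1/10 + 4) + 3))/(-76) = -84450/2747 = -30.74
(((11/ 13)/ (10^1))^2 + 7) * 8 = 236842/ 4225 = 56.06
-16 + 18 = 2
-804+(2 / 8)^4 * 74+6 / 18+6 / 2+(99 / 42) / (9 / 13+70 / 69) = -3288132973 / 4115328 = -799.00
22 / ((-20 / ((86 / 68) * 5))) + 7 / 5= -1889 / 340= -5.56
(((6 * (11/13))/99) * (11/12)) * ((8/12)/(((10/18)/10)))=22/39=0.56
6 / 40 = 3 / 20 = 0.15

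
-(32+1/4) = -129/4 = -32.25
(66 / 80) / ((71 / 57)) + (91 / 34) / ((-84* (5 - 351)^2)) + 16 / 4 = 80843132741 / 17339665440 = 4.66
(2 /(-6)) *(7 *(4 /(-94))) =14 /141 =0.10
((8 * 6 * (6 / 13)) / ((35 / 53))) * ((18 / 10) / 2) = 68688 / 2275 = 30.19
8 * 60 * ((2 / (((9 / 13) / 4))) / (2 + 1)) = 1848.89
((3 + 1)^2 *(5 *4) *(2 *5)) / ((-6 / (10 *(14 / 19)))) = -224000 / 57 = -3929.82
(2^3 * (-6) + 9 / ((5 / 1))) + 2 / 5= -229 / 5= -45.80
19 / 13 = 1.46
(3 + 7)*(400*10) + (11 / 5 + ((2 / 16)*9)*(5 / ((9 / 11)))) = 1600363 / 40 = 40009.08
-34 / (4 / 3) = -51 / 2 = -25.50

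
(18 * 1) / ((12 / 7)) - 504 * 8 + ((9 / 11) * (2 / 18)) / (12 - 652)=-28311361 / 7040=-4021.50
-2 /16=-1 /8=-0.12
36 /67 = 0.54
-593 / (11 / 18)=-10674 / 11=-970.36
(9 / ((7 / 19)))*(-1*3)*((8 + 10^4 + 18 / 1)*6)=-4408575.43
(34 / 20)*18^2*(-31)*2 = -34149.60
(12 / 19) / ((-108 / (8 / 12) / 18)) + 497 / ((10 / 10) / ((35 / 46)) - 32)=-331937 / 20406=-16.27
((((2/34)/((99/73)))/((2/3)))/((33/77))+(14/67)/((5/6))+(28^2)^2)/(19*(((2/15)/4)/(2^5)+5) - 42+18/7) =867333889184/78444069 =11056.72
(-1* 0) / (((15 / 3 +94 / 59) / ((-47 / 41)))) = 0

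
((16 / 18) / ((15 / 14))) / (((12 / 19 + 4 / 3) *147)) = 19 / 6615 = 0.00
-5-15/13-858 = -11234/13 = -864.15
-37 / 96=-0.39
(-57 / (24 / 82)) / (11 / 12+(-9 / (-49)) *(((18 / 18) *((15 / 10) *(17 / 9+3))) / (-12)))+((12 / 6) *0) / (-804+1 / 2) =-114513 / 473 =-242.10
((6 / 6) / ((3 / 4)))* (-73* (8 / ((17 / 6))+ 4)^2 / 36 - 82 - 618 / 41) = -81681728 / 319923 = -255.32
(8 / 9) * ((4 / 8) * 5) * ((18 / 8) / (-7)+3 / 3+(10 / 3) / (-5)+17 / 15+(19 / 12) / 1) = 382 / 63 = 6.06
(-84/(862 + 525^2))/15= -28/1382435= -0.00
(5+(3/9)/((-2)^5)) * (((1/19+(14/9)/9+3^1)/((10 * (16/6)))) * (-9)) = -594439/109440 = -5.43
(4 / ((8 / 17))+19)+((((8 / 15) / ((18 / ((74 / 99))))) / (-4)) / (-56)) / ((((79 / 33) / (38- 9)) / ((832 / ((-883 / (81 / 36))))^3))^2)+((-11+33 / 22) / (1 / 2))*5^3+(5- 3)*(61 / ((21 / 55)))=-1258978568174755898652814939 / 621208942316497503849090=-2026.66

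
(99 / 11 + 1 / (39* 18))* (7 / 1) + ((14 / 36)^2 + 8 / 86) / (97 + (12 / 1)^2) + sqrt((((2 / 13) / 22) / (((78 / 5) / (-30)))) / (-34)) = 5* sqrt(374) / 4862 + 2750363713 / 43648956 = 63.03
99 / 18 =11 / 2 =5.50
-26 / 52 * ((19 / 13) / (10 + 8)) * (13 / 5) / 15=-19 / 2700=-0.01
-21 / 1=-21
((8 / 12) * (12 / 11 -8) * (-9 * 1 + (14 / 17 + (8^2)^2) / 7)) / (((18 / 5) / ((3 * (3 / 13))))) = -2004500 / 3927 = -510.44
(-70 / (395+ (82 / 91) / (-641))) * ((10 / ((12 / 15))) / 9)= -51039625 / 207365967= -0.25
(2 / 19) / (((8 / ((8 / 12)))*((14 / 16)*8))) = 1 / 798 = 0.00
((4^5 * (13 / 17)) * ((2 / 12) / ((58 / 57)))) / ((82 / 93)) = 2940288 / 20213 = 145.47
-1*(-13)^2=-169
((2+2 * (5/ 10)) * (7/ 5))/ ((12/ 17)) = 119/ 20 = 5.95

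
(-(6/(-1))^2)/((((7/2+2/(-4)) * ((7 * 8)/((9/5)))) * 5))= -27/350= -0.08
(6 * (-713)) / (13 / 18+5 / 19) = -1463076 / 337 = -4341.47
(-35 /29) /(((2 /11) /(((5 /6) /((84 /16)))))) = -275 /261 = -1.05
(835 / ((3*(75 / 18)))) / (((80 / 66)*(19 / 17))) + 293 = 650387 / 1900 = 342.31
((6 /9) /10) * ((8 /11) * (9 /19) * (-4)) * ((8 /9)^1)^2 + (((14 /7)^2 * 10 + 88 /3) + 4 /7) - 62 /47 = 635988278 /9282735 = 68.51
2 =2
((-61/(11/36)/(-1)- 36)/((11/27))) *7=340200/121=2811.57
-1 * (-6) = 6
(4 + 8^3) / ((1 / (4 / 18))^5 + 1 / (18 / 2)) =148608 / 531473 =0.28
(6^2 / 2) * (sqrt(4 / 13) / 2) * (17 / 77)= 306 * sqrt(13) / 1001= 1.10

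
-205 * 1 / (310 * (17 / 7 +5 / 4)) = -574 / 3193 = -0.18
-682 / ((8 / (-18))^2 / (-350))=4833675 / 4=1208418.75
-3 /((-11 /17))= 51 /11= 4.64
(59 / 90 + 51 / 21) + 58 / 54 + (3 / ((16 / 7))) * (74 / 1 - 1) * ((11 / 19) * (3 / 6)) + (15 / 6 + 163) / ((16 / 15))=53735623 / 287280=187.05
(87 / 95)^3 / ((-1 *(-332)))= 658503 / 284648500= 0.00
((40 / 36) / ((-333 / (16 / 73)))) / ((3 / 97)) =-15520 / 656343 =-0.02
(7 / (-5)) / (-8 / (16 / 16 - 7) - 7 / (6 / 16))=21 / 260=0.08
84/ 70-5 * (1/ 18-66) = 29783/ 90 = 330.92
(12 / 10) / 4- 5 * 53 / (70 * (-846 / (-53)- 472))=104323 / 338380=0.31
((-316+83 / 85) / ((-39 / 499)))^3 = 2385543787734173440067 / 36429280875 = 65484240436.14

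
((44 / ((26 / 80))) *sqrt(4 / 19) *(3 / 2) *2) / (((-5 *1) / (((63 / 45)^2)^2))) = -5070912 *sqrt(19) / 154375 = -143.18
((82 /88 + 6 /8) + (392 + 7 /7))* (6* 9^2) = 2109969 /11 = 191815.36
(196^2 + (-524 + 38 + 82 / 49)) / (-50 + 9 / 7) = -1858652 / 2387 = -778.66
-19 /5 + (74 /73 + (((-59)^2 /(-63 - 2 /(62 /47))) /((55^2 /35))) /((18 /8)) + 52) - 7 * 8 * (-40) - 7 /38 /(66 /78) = 8642447237351 /3776107500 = 2288.72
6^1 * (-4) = -24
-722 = -722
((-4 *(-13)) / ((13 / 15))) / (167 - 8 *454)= -4 / 231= -0.02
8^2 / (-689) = -64 / 689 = -0.09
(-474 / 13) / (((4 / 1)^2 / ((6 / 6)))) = -2.28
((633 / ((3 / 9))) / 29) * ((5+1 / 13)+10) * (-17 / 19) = -6327468 / 7163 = -883.35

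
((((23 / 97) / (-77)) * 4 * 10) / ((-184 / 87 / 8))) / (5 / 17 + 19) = 7395 / 306229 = 0.02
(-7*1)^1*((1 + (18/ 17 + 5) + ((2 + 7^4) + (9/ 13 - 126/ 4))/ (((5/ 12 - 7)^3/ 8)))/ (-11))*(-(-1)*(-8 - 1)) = 408123662184/ 1198577809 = 340.51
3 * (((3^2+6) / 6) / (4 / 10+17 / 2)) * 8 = 600 / 89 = 6.74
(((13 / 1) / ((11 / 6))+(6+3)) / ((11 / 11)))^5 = 173726604657 / 161051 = 1078705.53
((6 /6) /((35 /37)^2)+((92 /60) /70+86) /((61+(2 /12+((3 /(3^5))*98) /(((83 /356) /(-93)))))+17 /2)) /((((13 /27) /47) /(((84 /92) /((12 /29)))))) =75863786626323 /387374533000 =195.84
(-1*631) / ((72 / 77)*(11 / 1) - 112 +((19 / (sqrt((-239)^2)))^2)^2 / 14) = 28823651534594 / 4646239374463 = 6.20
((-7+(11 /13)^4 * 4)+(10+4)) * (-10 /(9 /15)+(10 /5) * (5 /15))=-4135856 /28561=-144.81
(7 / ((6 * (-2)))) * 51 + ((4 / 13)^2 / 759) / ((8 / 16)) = -15264121 / 513084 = -29.75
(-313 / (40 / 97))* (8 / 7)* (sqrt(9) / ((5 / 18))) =-1639494 / 175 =-9368.54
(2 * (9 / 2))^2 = 81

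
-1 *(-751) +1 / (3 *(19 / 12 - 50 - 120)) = 1517767 / 2021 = 751.00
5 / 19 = 0.26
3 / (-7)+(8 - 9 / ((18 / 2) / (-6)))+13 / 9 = 946 / 63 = 15.02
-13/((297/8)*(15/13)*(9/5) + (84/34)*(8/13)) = -22984/139011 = -0.17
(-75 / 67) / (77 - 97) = 0.06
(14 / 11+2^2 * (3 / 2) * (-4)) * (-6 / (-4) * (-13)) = 4875 / 11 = 443.18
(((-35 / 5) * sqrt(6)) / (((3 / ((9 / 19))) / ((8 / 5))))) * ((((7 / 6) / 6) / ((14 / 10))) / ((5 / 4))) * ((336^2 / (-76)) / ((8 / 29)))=1909824 * sqrt(6) / 1805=2591.74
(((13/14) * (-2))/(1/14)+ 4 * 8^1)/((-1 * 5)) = -6/5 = -1.20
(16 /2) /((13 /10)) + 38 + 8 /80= 5753 /130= 44.25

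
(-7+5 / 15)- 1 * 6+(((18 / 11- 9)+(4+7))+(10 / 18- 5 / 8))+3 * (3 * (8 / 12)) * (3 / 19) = -122677 / 15048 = -8.15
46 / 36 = 23 / 18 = 1.28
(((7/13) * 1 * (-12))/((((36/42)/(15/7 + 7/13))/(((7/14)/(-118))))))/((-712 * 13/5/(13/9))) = -0.00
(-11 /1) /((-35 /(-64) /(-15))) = 2112 /7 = 301.71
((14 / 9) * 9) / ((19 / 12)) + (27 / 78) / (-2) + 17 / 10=51223 / 4940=10.37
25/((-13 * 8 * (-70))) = 5/1456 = 0.00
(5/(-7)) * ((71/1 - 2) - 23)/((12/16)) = -920/21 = -43.81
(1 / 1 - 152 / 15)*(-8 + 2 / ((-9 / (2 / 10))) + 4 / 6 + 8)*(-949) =3640364 / 675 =5393.13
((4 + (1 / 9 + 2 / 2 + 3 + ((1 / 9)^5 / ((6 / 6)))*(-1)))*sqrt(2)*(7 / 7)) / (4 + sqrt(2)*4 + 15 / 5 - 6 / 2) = 239476 / 59049 - 119738*sqrt(2) / 59049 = 1.19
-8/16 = -1/2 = -0.50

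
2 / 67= 0.03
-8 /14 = -4 /7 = -0.57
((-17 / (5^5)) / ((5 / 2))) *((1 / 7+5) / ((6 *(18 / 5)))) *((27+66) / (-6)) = 527 / 65625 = 0.01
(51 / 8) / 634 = 51 / 5072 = 0.01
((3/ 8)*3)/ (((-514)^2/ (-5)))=-45/ 2113568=-0.00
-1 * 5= -5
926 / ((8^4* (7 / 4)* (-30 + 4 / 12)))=-1389 / 318976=-0.00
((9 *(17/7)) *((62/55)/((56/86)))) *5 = 203949/1078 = 189.19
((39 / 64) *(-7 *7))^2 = 891.58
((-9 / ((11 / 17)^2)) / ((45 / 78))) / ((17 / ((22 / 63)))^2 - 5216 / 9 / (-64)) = -811512 / 51814075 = -0.02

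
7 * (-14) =-98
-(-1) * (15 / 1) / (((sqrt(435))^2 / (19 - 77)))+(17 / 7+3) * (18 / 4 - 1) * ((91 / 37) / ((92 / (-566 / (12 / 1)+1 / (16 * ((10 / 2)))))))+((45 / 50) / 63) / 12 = -49466761 / 1906240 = -25.95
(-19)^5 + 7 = -2476092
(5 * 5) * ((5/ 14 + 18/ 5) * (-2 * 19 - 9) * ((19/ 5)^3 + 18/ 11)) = -1011563281/ 3850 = -262743.71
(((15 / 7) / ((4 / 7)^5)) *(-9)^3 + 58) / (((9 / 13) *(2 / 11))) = -3745962649 / 18432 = -203231.48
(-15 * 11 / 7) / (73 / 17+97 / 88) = -82280 / 18837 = -4.37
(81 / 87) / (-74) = -27 / 2146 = -0.01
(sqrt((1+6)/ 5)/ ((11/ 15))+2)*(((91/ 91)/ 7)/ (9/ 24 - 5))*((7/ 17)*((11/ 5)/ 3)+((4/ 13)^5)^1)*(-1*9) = 2077249032*sqrt(35)/ 89914169345+1384832688/ 8174015395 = 0.31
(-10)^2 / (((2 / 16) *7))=800 / 7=114.29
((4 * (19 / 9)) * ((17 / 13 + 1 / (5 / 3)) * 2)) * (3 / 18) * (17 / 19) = 4.80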